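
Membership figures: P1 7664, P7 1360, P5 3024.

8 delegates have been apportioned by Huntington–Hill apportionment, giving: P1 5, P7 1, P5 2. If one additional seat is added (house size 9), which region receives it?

P1

Priority for the next seat is population ÷ (√(s·(s+1))).
Priorities: P1 1399.249, P7 961.665, P5 1234.543.
Highest priority: P1.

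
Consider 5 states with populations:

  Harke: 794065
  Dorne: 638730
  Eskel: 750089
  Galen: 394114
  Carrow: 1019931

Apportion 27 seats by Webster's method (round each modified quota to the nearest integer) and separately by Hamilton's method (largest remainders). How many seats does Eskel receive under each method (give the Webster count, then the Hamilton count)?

6 and 5

Webster: Harke 6, Dorne 5, Eskel 6, Galen 3, Carrow 7.
Hamilton: Harke 6, Dorne 5, Eskel 5, Galen 3, Carrow 8.
Eskel gets 6 under Webster and 5 under Hamilton.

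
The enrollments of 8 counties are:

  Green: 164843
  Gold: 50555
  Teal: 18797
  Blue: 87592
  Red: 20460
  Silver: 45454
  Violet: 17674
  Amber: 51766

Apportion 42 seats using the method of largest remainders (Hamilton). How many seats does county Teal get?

The standard divisor is 457141/42 ≈ 10884.31.
Standard quotas: Green 15.1450, Gold 4.6448, Teal 1.7270, Blue 8.0475, Red 1.8798, Silver 4.1761, Violet 1.6238, Amber 4.7560.
Lower quotas: Green 15, Gold 4, Teal 1, Blue 8, Red 1, Silver 4, Violet 1, Amber 4 (sum 38, leaving 4 seats).
Remainders in descending order: Red 0.8798, Amber 0.7560, Teal 0.7270, Gold 0.6448, Violet 0.6238, Silver 0.1761, Green 0.1450, Blue 0.0475.
The surplus seats go to Red, Amber, Teal, Gold.
Teal receives 2.

2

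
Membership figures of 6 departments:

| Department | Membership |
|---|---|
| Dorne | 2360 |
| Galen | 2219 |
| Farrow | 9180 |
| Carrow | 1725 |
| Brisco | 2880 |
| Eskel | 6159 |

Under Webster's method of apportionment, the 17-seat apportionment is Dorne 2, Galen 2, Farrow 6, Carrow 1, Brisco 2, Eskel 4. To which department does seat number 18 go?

Farrow

Priority for the next seat is population ÷ (current seats + 0.5).
Priorities: Dorne 944.000, Galen 887.600, Farrow 1412.308, Carrow 1150.000, Brisco 1152.000, Eskel 1368.667.
Highest priority: Farrow.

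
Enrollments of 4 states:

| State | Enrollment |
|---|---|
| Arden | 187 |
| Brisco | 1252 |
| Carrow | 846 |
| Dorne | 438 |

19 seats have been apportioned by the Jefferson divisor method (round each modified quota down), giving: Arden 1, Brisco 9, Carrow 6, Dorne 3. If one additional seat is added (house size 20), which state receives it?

Priority for the next seat is population ÷ (current seats + 1).
Priorities: Arden 93.500, Brisco 125.200, Carrow 120.857, Dorne 109.500.
Highest priority: Brisco.

Brisco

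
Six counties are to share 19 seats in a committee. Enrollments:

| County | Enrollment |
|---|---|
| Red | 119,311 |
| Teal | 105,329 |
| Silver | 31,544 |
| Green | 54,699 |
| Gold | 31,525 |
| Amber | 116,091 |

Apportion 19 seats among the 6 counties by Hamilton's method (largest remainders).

Total 458499; standard divisor 458499/19 ≈ 24131.526.
Standard quotas: Red 4.9442, Teal 4.3648, Silver 1.3072, Green 2.2667, Gold 1.3064, Amber 4.8108.
Lower quotas: Red 4, Teal 4, Silver 1, Green 2, Gold 1, Amber 4 (sum 16, leaving 3 seats).
Remainders in descending order: Red 0.9442, Amber 0.8108, Teal 0.3648, Silver 0.3072, Gold 0.3064, Green 0.2667.
The surplus seats go to Red, Amber, Teal.

Red 5; Teal 5; Silver 1; Green 2; Gold 1; Amber 5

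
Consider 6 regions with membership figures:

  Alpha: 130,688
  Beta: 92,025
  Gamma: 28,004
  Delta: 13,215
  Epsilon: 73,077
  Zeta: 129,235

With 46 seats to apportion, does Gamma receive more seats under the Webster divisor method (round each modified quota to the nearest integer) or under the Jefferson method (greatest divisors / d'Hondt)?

Webster: Alpha 13, Beta 9, Gamma 3, Delta 1, Epsilon 7, Zeta 13.
Jefferson: Alpha 14, Beta 9, Gamma 2, Delta 1, Epsilon 7, Zeta 13.
Gamma gets 3 under Webster and 2 under Jefferson.

Webster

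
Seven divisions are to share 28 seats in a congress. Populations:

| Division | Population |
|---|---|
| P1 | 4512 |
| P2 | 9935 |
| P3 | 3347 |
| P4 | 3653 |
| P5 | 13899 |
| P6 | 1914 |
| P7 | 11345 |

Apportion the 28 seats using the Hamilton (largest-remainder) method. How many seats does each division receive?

The standard divisor is 48605/28 ≈ 1735.893.
Standard quotas: P1 2.5992, P2 5.7233, P3 1.9281, P4 2.1044, P5 8.0068, P6 1.1026, P7 6.5355.
Lower quotas: P1 2, P2 5, P3 1, P4 2, P5 8, P6 1, P7 6 (sum 25, leaving 3 seats).
Remainders in descending order: P3 0.9281, P2 0.7233, P1 0.5992, P7 0.5355, P4 0.1044, P6 0.1026, P5 0.0068.
Largest remainders: P3, P2, P1 receive the extra seats.

P1: 3, P2: 6, P3: 2, P4: 2, P5: 8, P6: 1, P7: 6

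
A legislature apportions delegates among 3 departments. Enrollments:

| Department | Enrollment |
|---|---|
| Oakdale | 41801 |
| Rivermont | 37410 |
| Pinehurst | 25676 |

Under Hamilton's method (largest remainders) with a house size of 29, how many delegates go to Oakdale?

Standard divisor: 104887 ÷ 29 ≈ 3616.793.
Standard quotas: Oakdale 11.5575, Rivermont 10.3434, Pinehurst 7.0991.
Lower quotas: Oakdale 11, Rivermont 10, Pinehurst 7 (sum 28, leaving 1 seat).
Remainders in descending order: Oakdale 0.5575, Rivermont 0.3434, Pinehurst 0.0991.
The surplus seat goes to Oakdale.
Oakdale receives 12.

12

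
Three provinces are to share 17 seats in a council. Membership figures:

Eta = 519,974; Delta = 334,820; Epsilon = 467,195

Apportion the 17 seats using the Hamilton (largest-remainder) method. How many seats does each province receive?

Eta=7, Delta=4, Epsilon=6

Standard divisor: 1321989 ÷ 17 ≈ 77764.059.
Standard quotas: Eta 6.6866, Delta 4.3056, Epsilon 6.0079.
Lower quotas: Eta 6, Delta 4, Epsilon 6 (sum 16, leaving 1 seat).
Remainders in descending order: Eta 0.6866, Delta 0.3056, Epsilon 0.0079.
The surplus seat goes to Eta.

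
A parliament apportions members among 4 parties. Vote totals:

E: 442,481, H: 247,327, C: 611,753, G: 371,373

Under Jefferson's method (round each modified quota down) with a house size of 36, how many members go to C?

Standard divisor 1672934/36 ≈ 46470.389; standard quotas: E 9.522, H 5.322, C 13.164, G 7.992.
Rounding down gives 9, 5, 13, 7 = 34 seats, so the divisor must be adjusted.
With modified divisor 44000: modified quotas E 10.056, H 5.621, C 13.903, G 8.440.
Rounding down: E 10, H 5, C 13, G 8 (total 36).
C receives 13.

13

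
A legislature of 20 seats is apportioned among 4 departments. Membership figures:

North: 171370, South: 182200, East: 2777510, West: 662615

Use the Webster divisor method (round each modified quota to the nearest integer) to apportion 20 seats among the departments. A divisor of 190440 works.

North: 1; South: 1; East: 15; West: 3

With modified divisor 190440: modified quotas North 0.900, South 0.957, East 14.585, West 3.479.
Rounding to the nearest integer: North 1, South 1, East 15, West 3 (total 20).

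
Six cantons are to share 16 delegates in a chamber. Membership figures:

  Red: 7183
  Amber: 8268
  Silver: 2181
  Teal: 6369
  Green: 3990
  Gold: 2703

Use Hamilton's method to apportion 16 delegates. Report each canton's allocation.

The standard divisor is 30694/16 ≈ 1918.375.
Standard quotas: Red 3.7443, Amber 4.3099, Silver 1.1369, Teal 3.3200, Green 2.0799, Gold 1.4090.
Lower quotas: Red 3, Amber 4, Silver 1, Teal 3, Green 2, Gold 1 (sum 14, leaving 2 seats).
Remainders in descending order: Red 0.7443, Gold 0.4090, Teal 0.3200, Amber 0.3099, Silver 0.1369, Green 0.0799.
Largest remainders: Red, Gold receive the extra seats.

Red 4, Amber 4, Silver 1, Teal 3, Green 2, Gold 2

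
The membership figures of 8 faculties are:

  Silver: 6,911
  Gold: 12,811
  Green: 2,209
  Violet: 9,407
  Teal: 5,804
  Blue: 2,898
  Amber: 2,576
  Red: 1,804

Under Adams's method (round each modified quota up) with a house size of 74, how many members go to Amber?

Standard divisor 44420/74 ≈ 600.27; standard quotas: Silver 11.513, Gold 21.342, Green 3.680, Violet 15.671, Teal 9.669, Blue 4.828, Amber 4.291, Red 3.005.
Rounding up gives 12, 22, 4, 16, 10, 5, 5, 4 = 78 seats, so the divisor must be adjusted.
With modified divisor 630: modified quotas Silver 10.970, Gold 20.335, Green 3.506, Violet 14.932, Teal 9.213, Blue 4.600, Amber 4.089, Red 2.863.
Rounding up: Silver 11, Gold 21, Green 4, Violet 15, Teal 10, Blue 5, Amber 5, Red 3 (total 74).
Amber receives 5.

5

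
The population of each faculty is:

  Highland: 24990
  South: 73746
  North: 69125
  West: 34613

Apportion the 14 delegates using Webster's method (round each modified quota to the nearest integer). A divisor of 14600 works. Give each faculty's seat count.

Highland 2; South 5; North 5; West 2

With modified divisor 14600: modified quotas Highland 1.712, South 5.051, North 4.735, West 2.371.
Rounding to the nearest integer: Highland 2, South 5, North 5, West 2 (total 14).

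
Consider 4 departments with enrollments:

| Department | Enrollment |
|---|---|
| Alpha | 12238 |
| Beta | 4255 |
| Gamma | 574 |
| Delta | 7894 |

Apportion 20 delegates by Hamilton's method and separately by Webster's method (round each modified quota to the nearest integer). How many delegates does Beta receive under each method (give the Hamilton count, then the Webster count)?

Hamilton: Alpha 10, Beta 3, Gamma 1, Delta 6.
Webster: Alpha 10, Beta 4, Gamma 0, Delta 6.
Beta gets 3 under Hamilton and 4 under Webster.

3 and 4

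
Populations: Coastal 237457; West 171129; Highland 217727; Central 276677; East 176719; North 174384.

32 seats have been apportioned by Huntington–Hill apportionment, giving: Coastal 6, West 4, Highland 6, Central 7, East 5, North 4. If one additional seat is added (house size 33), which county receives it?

Priority for the next seat is population ÷ (√(s·(s+1))).
Priorities: Coastal 36640.411, West 38265.608, Highland 33596.005, Central 36972.519, East 32264.328, North 38993.448.
Highest priority: North.

North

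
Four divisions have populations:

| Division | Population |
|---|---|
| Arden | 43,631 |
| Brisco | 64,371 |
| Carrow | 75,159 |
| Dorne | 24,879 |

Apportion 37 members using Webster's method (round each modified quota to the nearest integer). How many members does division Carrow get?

13

Standard divisor 208040/37 ≈ 5622.703; standard quotas: Arden 7.760, Brisco 11.448, Carrow 13.367, Dorne 4.425.
Rounding to the nearest integer gives 8, 11, 13, 4 = 36 seats, so the divisor must be adjusted.
With modified divisor 5580: modified quotas Arden 7.819, Brisco 11.536, Carrow 13.469, Dorne 4.459.
Rounding to the nearest integer: Arden 8, Brisco 12, Carrow 13, Dorne 4 (total 37).
Carrow receives 13.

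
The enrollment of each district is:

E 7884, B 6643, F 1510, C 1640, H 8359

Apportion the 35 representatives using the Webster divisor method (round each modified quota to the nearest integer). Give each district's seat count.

Standard divisor 26036/35 ≈ 743.886; standard quotas: E 10.598, B 8.930, F 2.030, C 2.205, H 11.237.
Rounding to the nearest integer gives E 11, B 9, F 2, C 2, H 11 — total 35, matching the house size, so no adjustment is needed.

E: 11; B: 9; F: 2; C: 2; H: 11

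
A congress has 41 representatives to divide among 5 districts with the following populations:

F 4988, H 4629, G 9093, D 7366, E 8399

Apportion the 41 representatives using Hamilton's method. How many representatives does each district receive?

F 6, H 5, G 11, D 9, E 10

Standard divisor: 34475 ÷ 41 ≈ 840.854.
Standard quotas: F 5.9321, H 5.5051, G 10.8140, D 8.7601, E 9.9887.
Lower quotas: F 5, H 5, G 10, D 8, E 9 (sum 37, leaving 4 seats).
Remainders in descending order: E 0.9887, F 0.9321, G 0.8140, D 0.7601, H 0.5051.
Largest remainders: E, F, G, D receive the extra seats.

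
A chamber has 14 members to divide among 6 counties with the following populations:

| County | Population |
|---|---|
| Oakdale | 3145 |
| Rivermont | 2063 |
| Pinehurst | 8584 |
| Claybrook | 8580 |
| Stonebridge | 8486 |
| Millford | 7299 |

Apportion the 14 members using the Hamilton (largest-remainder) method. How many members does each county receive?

Oakdale: 1, Rivermont: 1, Pinehurst: 3, Claybrook: 3, Stonebridge: 3, Millford: 3

The standard divisor is 38157/14 ≈ 2725.5.
Standard quotas: Oakdale 1.1539, Rivermont 0.7569, Pinehurst 3.1495, Claybrook 3.1480, Stonebridge 3.1136, Millford 2.6780.
Lower quotas: Oakdale 1, Rivermont 0, Pinehurst 3, Claybrook 3, Stonebridge 3, Millford 2 (sum 12, leaving 2 seats).
Remainders in descending order: Rivermont 0.7569, Millford 0.6780, Oakdale 0.1539, Pinehurst 0.1495, Claybrook 0.1480, Stonebridge 0.1136.
The surplus seats go to Rivermont, Millford.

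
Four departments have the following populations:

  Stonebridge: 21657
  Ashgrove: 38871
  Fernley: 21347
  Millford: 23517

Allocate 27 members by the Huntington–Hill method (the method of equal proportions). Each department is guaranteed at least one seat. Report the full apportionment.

With divisor 3926: modified quotas Stonebridge 5.516, Ashgrove 9.901, Fernley 5.437, Millford 5.990.
Geometric-mean thresholds: Stonebridge √(5·6)=5.477, Ashgrove √(9·10)=9.487, Fernley √(5·6)=5.477, Millford √(5·6)=5.477.
Each quota rounded against its threshold gives Stonebridge 6, Ashgrove 10, Fernley 5, Millford 6 (total 27).

Stonebridge=6, Ashgrove=10, Fernley=5, Millford=6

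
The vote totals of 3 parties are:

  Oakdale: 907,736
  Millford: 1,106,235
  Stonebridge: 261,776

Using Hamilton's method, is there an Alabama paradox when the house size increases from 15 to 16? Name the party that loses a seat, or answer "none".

At 15 seats: Oakdale 6, Millford 7, Stonebridge 2.
At 16 seats: Oakdale 6, Millford 8, Stonebridge 2.
No party's allocation decreased.

none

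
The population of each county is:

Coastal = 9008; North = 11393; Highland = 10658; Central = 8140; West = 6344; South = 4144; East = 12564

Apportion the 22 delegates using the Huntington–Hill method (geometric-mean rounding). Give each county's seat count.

With divisor 2870: modified quotas Coastal 3.139, North 3.970, Highland 3.714, Central 2.836, West 2.210, South 1.444, East 4.378.
Geometric-mean thresholds: Coastal √(3·4)=3.464, North √(3·4)=3.464, Highland √(3·4)=3.464, Central √(2·3)=2.449, West √(2·3)=2.449, South √(1·2)=1.414, East √(4·5)=4.472.
Each quota rounded against its threshold gives Coastal 3, North 4, Highland 4, Central 3, West 2, South 2, East 4 (total 22).

Coastal: 3, North: 4, Highland: 4, Central: 3, West: 2, South: 2, East: 4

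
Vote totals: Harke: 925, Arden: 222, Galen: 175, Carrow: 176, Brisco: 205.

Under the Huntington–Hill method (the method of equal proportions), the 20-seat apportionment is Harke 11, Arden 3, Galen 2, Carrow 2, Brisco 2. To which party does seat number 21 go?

Brisco

Priority for the next seat is population ÷ (√(s·(s+1))).
Priorities: Harke 80.511, Arden 64.086, Galen 71.443, Carrow 71.852, Brisco 83.691.
Highest priority: Brisco.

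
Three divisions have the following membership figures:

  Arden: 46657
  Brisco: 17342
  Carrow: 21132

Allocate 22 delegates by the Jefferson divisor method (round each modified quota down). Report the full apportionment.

Arden=13, Brisco=4, Carrow=5

Standard divisor 85131/22 ≈ 3869.591; standard quotas: Arden 12.057, Brisco 4.482, Carrow 5.461.
Rounding down gives 12, 4, 5 = 21 seats, so the divisor must be adjusted.
With modified divisor 3560: modified quotas Arden 13.106, Brisco 4.871, Carrow 5.936.
Rounding down: Arden 13, Brisco 4, Carrow 5 (total 22).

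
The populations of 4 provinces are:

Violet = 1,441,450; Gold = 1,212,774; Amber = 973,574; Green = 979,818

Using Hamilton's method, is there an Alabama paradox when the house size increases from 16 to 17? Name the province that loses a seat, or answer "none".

At 16 seats: Violet 5, Gold 4, Amber 3, Green 4.
At 17 seats: Violet 5, Gold 4, Amber 4, Green 4.
No province's allocation decreased.

none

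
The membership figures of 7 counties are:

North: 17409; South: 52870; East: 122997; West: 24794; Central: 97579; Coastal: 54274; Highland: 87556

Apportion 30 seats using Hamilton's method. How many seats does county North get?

The standard divisor is 457479/30 ≈ 15249.3.
Standard quotas: North 1.1416, South 3.4670, East 8.0657, West 1.6259, Central 6.3989, Coastal 3.5591, Highland 5.7416.
Lower quotas: North 1, South 3, East 8, West 1, Central 6, Coastal 3, Highland 5 (sum 27, leaving 3 seats).
Remainders in descending order: Highland 0.7416, West 0.6259, Coastal 0.5591, South 0.4670, Central 0.3989, North 0.1416, East 0.0657.
The surplus seats go to Highland, West, Coastal.
North receives 1.

1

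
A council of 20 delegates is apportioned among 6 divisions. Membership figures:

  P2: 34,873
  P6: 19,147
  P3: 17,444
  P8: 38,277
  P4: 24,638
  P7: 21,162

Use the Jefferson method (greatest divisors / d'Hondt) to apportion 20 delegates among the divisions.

P2: 5, P6: 2, P3: 2, P8: 5, P4: 3, P7: 3

Standard divisor 155541/20 ≈ 7777.05; standard quotas: P2 4.484, P6 2.462, P3 2.243, P8 4.922, P4 3.168, P7 2.721.
Rounding down gives 4, 2, 2, 4, 3, 2 = 17 seats, so the divisor must be adjusted.
With modified divisor 6700: modified quotas P2 5.205, P6 2.858, P3 2.604, P8 5.713, P4 3.677, P7 3.159.
Rounding down: P2 5, P6 2, P3 2, P8 5, P4 3, P7 3 (total 20).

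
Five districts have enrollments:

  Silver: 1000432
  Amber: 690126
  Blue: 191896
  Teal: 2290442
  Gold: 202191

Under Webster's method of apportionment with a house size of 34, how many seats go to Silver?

Standard divisor 4375087/34 ≈ 128679.029; standard quotas: Silver 7.775, Amber 5.363, Blue 1.491, Teal 17.800, Gold 1.571.
Rounding to the nearest integer gives Silver 8, Amber 5, Blue 1, Teal 18, Gold 2 — total 34, matching the house size, so no adjustment is needed.
Silver receives 8.

8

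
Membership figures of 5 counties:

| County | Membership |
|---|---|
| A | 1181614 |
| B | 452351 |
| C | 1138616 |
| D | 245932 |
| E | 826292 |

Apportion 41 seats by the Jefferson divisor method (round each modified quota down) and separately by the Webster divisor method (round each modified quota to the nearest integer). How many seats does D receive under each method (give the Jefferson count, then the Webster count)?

2 and 3

Jefferson: A 13, B 5, C 12, D 2, E 9.
Webster: A 12, B 5, C 12, D 3, E 9.
D gets 2 under Jefferson and 3 under Webster.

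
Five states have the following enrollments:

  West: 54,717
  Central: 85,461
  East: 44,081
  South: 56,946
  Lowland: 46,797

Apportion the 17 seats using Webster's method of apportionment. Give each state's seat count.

West 3; Central 5; East 3; South 3; Lowland 3

Standard divisor 288002/17 ≈ 16941.294; standard quotas: West 3.230, Central 5.045, East 2.602, South 3.361, Lowland 2.762.
Rounding to the nearest integer gives West 3, Central 5, East 3, South 3, Lowland 3 — total 17, matching the house size, so no adjustment is needed.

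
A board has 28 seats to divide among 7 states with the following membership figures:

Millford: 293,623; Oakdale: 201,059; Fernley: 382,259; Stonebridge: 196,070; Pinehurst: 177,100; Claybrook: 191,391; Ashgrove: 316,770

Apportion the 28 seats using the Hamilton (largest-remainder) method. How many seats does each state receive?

Standard divisor: 1758272 ÷ 28 ≈ 62795.429.
Standard quotas: Millford 4.6759, Oakdale 3.2018, Fernley 6.0874, Stonebridge 3.1224, Pinehurst 2.8203, Claybrook 3.0478, Ashgrove 5.0445.
Lower quotas: Millford 4, Oakdale 3, Fernley 6, Stonebridge 3, Pinehurst 2, Claybrook 3, Ashgrove 5 (sum 26, leaving 2 seats).
Remainders in descending order: Pinehurst 0.8203, Millford 0.6759, Oakdale 0.2018, Stonebridge 0.1224, Fernley 0.0874, Claybrook 0.0478, Ashgrove 0.0445.
The surplus seats go to Pinehurst, Millford.

Millford 5, Oakdale 3, Fernley 6, Stonebridge 3, Pinehurst 3, Claybrook 3, Ashgrove 5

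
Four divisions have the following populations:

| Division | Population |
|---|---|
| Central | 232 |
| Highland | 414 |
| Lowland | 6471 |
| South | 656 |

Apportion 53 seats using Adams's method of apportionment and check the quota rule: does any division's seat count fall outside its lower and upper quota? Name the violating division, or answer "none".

Standard quotas: Central 1.582, Highland 2.823, Lowland 44.122, South 4.473.
Adams allocation: Central 2, Highland 3, Lowland 43, South 5.
Lowland has quota 44.122 (lower 44, upper 45) but receives 43 — outside the quota interval.

Lowland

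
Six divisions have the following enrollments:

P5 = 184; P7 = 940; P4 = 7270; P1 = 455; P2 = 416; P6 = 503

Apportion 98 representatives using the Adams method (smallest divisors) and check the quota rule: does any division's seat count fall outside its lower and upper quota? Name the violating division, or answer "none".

P4

Standard quotas: P5 1.846, P7 9.431, P4 72.938, P1 4.565, P2 4.174, P6 5.046.
Adams allocation: P5 2, P7 10, P4 71, P1 5, P2 5, P6 5.
P4 has quota 72.938 (lower 72, upper 73) but receives 71 — outside the quota interval.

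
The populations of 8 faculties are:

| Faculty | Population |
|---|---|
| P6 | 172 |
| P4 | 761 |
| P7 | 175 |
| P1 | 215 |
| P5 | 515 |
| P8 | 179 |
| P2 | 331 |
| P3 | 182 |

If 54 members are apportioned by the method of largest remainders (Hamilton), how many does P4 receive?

16

The standard divisor is 2530/54 ≈ 46.852.
Standard quotas: P6 3.671, P4 16.243, P7 3.735, P1 4.589, P5 10.992, P8 3.821, P2 7.065, P3 3.885.
Lower quotas: P6 3, P4 16, P7 3, P1 4, P5 10, P8 3, P2 7, P3 3 (sum 49, leaving 5 seats).
Remainders in descending order: P5 0.992, P3 0.885, P8 0.821, P7 0.735, P6 0.671, P1 0.589, P4 0.243, P2 0.065.
Largest remainders: P5, P3, P8, P7, P6 receive the extra seats.
P4 receives 16.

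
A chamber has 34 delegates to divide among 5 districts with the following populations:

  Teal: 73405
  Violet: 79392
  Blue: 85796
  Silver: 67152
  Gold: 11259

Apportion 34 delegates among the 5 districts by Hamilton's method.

Teal=8, Violet=9, Blue=9, Silver=7, Gold=1

The standard divisor is 317004/34 ≈ 9323.647.
Standard quotas: Teal 7.8730, Violet 8.5151, Blue 9.2020, Silver 7.2023, Gold 1.2076.
Lower quotas: Teal 7, Violet 8, Blue 9, Silver 7, Gold 1 (sum 32, leaving 2 seats).
Remainders in descending order: Teal 0.8730, Violet 0.5151, Gold 0.2076, Silver 0.2023, Blue 0.2020.
The surplus seats go to Teal, Violet.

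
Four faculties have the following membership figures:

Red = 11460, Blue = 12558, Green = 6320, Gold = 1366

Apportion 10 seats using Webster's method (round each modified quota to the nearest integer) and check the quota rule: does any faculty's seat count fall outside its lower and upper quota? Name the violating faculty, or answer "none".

none

Standard quotas: Red 3.615, Blue 3.961, Green 1.993, Gold 0.431.
Webster allocation: Red 4, Blue 4, Green 2, Gold 0.
Every allocation lies between the lower and upper quota.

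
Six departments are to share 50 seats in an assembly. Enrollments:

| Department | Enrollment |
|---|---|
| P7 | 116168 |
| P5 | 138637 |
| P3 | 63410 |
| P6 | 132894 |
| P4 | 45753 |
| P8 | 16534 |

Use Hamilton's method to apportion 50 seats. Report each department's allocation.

The standard divisor is 513396/50 ≈ 10267.92.
Standard quotas: P7 11.3137, P5 13.5020, P3 6.1755, P6 12.9426, P4 4.4559, P8 1.6103.
Lower quotas: P7 11, P5 13, P3 6, P6 12, P4 4, P8 1 (sum 47, leaving 3 seats).
Remainders in descending order: P6 0.9426, P8 0.6103, P5 0.5020, P4 0.4559, P7 0.3137, P3 0.1755.
Largest remainders: P6, P8, P5 receive the extra seats.

P7=11; P5=14; P3=6; P6=13; P4=4; P8=2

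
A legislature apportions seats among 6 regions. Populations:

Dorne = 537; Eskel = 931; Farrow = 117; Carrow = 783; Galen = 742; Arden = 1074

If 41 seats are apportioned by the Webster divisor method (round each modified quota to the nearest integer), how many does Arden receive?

11

Standard divisor 4184/41 ≈ 102.049; standard quotas: Dorne 5.262, Eskel 9.123, Farrow 1.147, Carrow 7.673, Galen 7.271, Arden 10.524.
Rounding to the nearest integer gives Dorne 5, Eskel 9, Farrow 1, Carrow 8, Galen 7, Arden 11 — total 41, matching the house size, so no adjustment is needed.
Arden receives 11.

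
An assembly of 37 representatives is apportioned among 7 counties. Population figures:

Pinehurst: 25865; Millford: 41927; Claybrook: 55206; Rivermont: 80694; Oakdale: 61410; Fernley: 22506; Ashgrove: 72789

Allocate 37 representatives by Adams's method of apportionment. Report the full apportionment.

Pinehurst: 3, Millford: 4, Claybrook: 6, Rivermont: 8, Oakdale: 6, Fernley: 3, Ashgrove: 7

Standard divisor 360397/37 ≈ 9740.459; standard quotas: Pinehurst 2.655, Millford 4.304, Claybrook 5.668, Rivermont 8.284, Oakdale 6.305, Fernley 2.311, Ashgrove 7.473.
Rounding up gives 3, 5, 6, 9, 7, 3, 8 = 41 seats, so the divisor must be adjusted.
With modified divisor 10800: modified quotas Pinehurst 2.395, Millford 3.882, Claybrook 5.112, Rivermont 7.472, Oakdale 5.686, Fernley 2.084, Ashgrove 6.740.
Rounding up: Pinehurst 3, Millford 4, Claybrook 6, Rivermont 8, Oakdale 6, Fernley 3, Ashgrove 7 (total 37).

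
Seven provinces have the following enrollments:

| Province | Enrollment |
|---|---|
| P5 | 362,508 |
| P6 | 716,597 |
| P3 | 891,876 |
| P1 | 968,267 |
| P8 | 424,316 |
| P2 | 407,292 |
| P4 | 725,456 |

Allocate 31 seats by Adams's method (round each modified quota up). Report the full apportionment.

Standard divisor 4496312/31 ≈ 145042.323; standard quotas: P5 2.499, P6 4.941, P3 6.149, P1 6.676, P8 2.925, P2 2.808, P4 5.002.
Rounding up gives 3, 5, 7, 7, 3, 3, 6 = 34 seats, so the divisor must be adjusted.
With modified divisor 169900: modified quotas P5 2.134, P6 4.218, P3 5.249, P1 5.699, P8 2.497, P2 2.397, P4 4.270.
Rounding up: P5 3, P6 5, P3 6, P1 6, P8 3, P2 3, P4 5 (total 31).

P5 3, P6 5, P3 6, P1 6, P8 3, P2 3, P4 5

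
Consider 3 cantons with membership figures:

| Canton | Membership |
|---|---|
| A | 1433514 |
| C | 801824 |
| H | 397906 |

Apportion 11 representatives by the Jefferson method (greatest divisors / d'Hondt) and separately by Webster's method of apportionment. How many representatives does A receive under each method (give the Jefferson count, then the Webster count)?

7 and 6

Jefferson: A 7, C 3, H 1.
Webster: A 6, C 3, H 2.
A gets 7 under Jefferson and 6 under Webster.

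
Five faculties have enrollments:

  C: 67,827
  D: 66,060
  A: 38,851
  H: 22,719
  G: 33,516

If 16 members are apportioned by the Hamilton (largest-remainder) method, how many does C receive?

Total 228973; standard divisor 228973/16 ≈ 14310.812.
Standard quotas: C 4.7396, D 4.6161, A 2.7148, H 1.5875, G 2.3420.
Lower quotas: C 4, D 4, A 2, H 1, G 2 (sum 13, leaving 3 seats).
Remainders in descending order: C 0.7396, A 0.7148, D 0.6161, H 0.5875, G 0.3420.
The surplus seats go to C, A, D.
C receives 5.

5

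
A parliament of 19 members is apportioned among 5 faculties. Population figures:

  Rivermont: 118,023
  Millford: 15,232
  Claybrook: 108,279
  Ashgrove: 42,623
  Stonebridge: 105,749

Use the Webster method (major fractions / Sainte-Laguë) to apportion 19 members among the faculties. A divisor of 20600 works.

With modified divisor 20600: modified quotas Rivermont 5.729, Millford 0.739, Claybrook 5.256, Ashgrove 2.069, Stonebridge 5.133.
Rounding to the nearest integer: Rivermont 6, Millford 1, Claybrook 5, Ashgrove 2, Stonebridge 5 (total 19).

Rivermont 6, Millford 1, Claybrook 5, Ashgrove 2, Stonebridge 5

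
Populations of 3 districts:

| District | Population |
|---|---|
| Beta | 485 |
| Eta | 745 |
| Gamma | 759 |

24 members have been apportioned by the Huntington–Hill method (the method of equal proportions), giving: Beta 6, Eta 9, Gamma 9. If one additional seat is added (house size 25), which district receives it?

Priority for the next seat is population ÷ (√(s·(s+1))).
Priorities: Beta 74.837, Eta 78.530, Gamma 80.006.
Highest priority: Gamma.

Gamma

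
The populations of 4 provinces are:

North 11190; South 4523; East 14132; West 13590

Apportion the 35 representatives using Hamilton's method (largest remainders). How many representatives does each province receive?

North=9; South=4; East=11; West=11

Standard divisor: 43435 ÷ 35 = 1241.
Standard quotas: North 9.0169, South 3.6446, East 11.3876, West 10.9508.
Lower quotas: North 9, South 3, East 11, West 10 (sum 33, leaving 2 seats).
Remainders in descending order: West 0.9508, South 0.6446, East 0.3876, North 0.0169.
The surplus seats go to West, South.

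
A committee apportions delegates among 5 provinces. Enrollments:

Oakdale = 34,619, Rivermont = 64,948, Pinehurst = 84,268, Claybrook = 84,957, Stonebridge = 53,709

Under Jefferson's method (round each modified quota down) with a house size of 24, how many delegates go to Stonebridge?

Standard divisor 322501/24 ≈ 13437.542; standard quotas: Oakdale 2.576, Rivermont 4.833, Pinehurst 6.271, Claybrook 6.322, Stonebridge 3.997.
Rounding down gives 2, 4, 6, 6, 3 = 21 seats, so the divisor must be adjusted.
With modified divisor 12100: modified quotas Oakdale 2.861, Rivermont 5.368, Pinehurst 6.964, Claybrook 7.021, Stonebridge 4.439.
Rounding down: Oakdale 2, Rivermont 5, Pinehurst 6, Claybrook 7, Stonebridge 4 (total 24).
Stonebridge receives 4.

4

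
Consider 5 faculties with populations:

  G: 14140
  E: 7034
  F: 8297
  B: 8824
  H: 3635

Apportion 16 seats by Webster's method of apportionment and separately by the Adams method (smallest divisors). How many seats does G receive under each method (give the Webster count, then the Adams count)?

Webster: G 6, E 3, F 3, B 3, H 1.
Adams: G 5, E 3, F 3, B 3, H 2.
G gets 6 under Webster and 5 under Adams.

6 and 5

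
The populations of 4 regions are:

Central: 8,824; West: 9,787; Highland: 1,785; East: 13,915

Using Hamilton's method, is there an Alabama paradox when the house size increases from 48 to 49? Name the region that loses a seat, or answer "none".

At 48 seats: Central 12, West 14, Highland 3, East 19.
At 49 seats: Central 13, West 14, Highland 2, East 20.
Highland drops from 3 to 2.

Highland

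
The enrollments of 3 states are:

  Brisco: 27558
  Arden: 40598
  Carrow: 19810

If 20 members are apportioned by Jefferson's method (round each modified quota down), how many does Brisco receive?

Standard divisor 87966/20 ≈ 4398.3; standard quotas: Brisco 6.266, Arden 9.230, Carrow 4.504.
Rounding down gives 6, 9, 4 = 19 seats, so the divisor must be adjusted.
With modified divisor 4000: modified quotas Brisco 6.889, Arden 10.149, Carrow 4.952.
Rounding down: Brisco 6, Arden 10, Carrow 4 (total 20).
Brisco receives 6.

6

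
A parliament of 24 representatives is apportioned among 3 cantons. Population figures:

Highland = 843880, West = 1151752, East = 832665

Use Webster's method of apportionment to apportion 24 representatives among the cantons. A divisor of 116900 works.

Highland: 7; West: 10; East: 7

With modified divisor 116900: modified quotas Highland 7.219, West 9.852, East 7.123.
Rounding to the nearest integer: Highland 7, West 10, East 7 (total 24).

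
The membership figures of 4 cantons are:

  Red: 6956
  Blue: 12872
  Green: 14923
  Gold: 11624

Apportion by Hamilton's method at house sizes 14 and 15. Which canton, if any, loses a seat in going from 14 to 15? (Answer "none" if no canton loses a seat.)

At 14 seats: Red 2, Blue 4, Green 4, Gold 4.
At 15 seats: Red 2, Blue 4, Green 5, Gold 4.
No canton's allocation decreased.

none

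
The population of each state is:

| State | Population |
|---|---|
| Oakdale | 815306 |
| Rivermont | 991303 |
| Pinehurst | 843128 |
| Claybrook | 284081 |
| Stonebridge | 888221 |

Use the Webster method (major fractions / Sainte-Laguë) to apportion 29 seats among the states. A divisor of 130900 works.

Oakdale: 6, Rivermont: 8, Pinehurst: 6, Claybrook: 2, Stonebridge: 7

With modified divisor 130900: modified quotas Oakdale 6.228, Rivermont 7.573, Pinehurst 6.441, Claybrook 2.170, Stonebridge 6.785.
Rounding to the nearest integer: Oakdale 6, Rivermont 8, Pinehurst 6, Claybrook 2, Stonebridge 7 (total 29).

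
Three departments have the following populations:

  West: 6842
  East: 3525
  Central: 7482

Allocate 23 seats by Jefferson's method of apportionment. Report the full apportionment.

Standard divisor 17849/23 ≈ 776.043; standard quotas: West 8.817, East 4.542, Central 9.641.
Rounding down gives 8, 4, 9 = 21 seats, so the divisor must be adjusted.
With modified divisor 730: modified quotas West 9.373, East 4.829, Central 10.249.
Rounding down: West 9, East 4, Central 10 (total 23).

West 9, East 4, Central 10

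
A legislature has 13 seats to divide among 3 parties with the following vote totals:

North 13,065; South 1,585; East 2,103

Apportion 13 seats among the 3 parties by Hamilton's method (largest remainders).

North=10, South=1, East=2

The standard divisor is 16753/13 ≈ 1288.692.
Standard quotas: North 10.1382, South 1.2299, East 1.6319.
Lower quotas: North 10, South 1, East 1 (sum 12, leaving 1 seat).
Remainders in descending order: East 0.6319, South 0.2299, North 0.1382.
The surplus seat goes to East.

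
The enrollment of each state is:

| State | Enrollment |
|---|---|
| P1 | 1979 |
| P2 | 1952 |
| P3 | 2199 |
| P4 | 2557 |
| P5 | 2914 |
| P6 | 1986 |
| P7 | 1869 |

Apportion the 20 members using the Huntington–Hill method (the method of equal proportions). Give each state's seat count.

With divisor 802: modified quotas P1 2.468, P2 2.434, P3 2.742, P4 3.188, P5 3.633, P6 2.476, P7 2.330.
Geometric-mean thresholds: P1 √(2·3)=2.449, P2 √(2·3)=2.449, P3 √(2·3)=2.449, P4 √(3·4)=3.464, P5 √(3·4)=3.464, P6 √(2·3)=2.449, P7 √(2·3)=2.449.
Each quota rounded against its threshold gives P1 3, P2 2, P3 3, P4 3, P5 4, P6 3, P7 2 (total 20).

P1=3, P2=2, P3=3, P4=3, P5=4, P6=3, P7=2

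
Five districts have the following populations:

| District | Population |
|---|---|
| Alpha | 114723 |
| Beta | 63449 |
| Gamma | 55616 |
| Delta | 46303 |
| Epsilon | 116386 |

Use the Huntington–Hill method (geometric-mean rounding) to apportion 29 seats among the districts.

Alpha 8, Beta 5, Gamma 4, Delta 3, Epsilon 9

With divisor 13618: modified quotas Alpha 8.424, Beta 4.659, Gamma 4.084, Delta 3.400, Epsilon 8.546.
Geometric-mean thresholds: Alpha √(8·9)=8.485, Beta √(4·5)=4.472, Gamma √(4·5)=4.472, Delta √(3·4)=3.464, Epsilon √(8·9)=8.485.
Each quota rounded against its threshold gives Alpha 8, Beta 5, Gamma 4, Delta 3, Epsilon 9 (total 29).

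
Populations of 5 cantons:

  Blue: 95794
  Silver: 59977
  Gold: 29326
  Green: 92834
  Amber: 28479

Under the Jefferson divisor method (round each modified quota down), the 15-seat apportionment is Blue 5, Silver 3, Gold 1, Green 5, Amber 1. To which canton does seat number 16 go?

Priority for the next seat is population ÷ (current seats + 1).
Priorities: Blue 15965.667, Silver 14994.250, Gold 14663.000, Green 15472.333, Amber 14239.500.
Highest priority: Blue.

Blue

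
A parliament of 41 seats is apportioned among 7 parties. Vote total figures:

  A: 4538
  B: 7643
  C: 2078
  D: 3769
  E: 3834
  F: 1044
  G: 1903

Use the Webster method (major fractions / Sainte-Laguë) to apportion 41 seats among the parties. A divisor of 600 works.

With modified divisor 600: modified quotas A 7.563, B 12.738, C 3.463, D 6.282, E 6.390, F 1.740, G 3.172.
Rounding to the nearest integer: A 8, B 13, C 3, D 6, E 6, F 2, G 3 (total 41).

A 8; B 13; C 3; D 6; E 6; F 2; G 3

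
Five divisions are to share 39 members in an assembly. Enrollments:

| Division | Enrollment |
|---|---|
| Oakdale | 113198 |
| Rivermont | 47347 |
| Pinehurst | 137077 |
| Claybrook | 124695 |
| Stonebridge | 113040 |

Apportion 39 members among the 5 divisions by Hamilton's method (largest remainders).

Oakdale: 8, Rivermont: 4, Pinehurst: 10, Claybrook: 9, Stonebridge: 8

Standard divisor: 535357 ÷ 39 ≈ 13727.103.
Standard quotas: Oakdale 8.2463, Rivermont 3.4492, Pinehurst 9.9859, Claybrook 9.0839, Stonebridge 8.2348.
Lower quotas: Oakdale 8, Rivermont 3, Pinehurst 9, Claybrook 9, Stonebridge 8 (sum 37, leaving 2 seats).
Remainders in descending order: Pinehurst 0.9859, Rivermont 0.4492, Oakdale 0.2463, Stonebridge 0.2348, Claybrook 0.0839.
The surplus seats go to Pinehurst, Rivermont.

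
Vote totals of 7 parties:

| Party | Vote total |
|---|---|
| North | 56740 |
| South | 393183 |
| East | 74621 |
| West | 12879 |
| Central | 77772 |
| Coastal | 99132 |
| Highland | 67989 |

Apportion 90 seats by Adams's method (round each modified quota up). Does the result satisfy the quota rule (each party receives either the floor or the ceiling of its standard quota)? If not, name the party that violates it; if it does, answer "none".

South

Standard quotas: North 6.528, South 45.233, East 8.585, West 1.482, Central 8.947, Coastal 11.404, Highland 7.822.
Adams allocation: North 7, South 44, East 9, West 2, Central 9, Coastal 11, Highland 8.
South has quota 45.233 (lower 45, upper 46) but receives 44 — outside the quota interval.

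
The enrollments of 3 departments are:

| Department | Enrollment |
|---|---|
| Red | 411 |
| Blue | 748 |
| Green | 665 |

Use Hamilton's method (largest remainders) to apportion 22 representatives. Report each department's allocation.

Standard divisor: 1824 ÷ 22 ≈ 82.909.
Standard quotas: Red 4.957, Blue 9.022, Green 8.021.
Lower quotas: Red 4, Blue 9, Green 8 (sum 21, leaving 1 seat).
Remainders in descending order: Red 0.957, Blue 0.022, Green 0.021.
The surplus seat goes to Red.

Red 5, Blue 9, Green 8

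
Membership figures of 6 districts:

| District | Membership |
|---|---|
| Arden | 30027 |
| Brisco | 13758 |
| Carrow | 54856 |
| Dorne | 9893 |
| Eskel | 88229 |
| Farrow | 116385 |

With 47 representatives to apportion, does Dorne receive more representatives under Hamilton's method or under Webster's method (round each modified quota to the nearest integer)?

Hamilton

Hamilton: Arden 5, Brisco 2, Carrow 8, Dorne 2, Eskel 13, Farrow 17.
Webster: Arden 5, Brisco 2, Carrow 8, Dorne 1, Eskel 13, Farrow 18.
Dorne gets 2 under Hamilton and 1 under Webster.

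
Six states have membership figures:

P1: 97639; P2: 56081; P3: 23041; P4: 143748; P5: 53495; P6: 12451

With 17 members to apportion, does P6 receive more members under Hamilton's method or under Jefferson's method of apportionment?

Hamilton: P1 4, P2 3, P3 1, P4 6, P5 2, P6 1.
Jefferson: P1 5, P2 2, P3 1, P4 7, P5 2, P6 0.
P6 gets 1 under Hamilton and 0 under Jefferson.

Hamilton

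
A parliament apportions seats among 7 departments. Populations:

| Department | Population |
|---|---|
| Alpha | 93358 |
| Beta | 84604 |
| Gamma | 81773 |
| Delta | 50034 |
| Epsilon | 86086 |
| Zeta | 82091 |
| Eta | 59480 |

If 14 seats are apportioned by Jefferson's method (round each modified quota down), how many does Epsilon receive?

2

Standard divisor 537426/14 ≈ 38387.571; standard quotas: Alpha 2.432, Beta 2.204, Gamma 2.130, Delta 1.303, Epsilon 2.243, Zeta 2.138, Eta 1.549.
Rounding down gives 2, 2, 2, 1, 2, 2, 1 = 12 seats, so the divisor must be adjusted.
With modified divisor 29200: modified quotas Alpha 3.197, Beta 2.897, Gamma 2.800, Delta 1.713, Epsilon 2.948, Zeta 2.811, Eta 2.037.
Rounding down: Alpha 3, Beta 2, Gamma 2, Delta 1, Epsilon 2, Zeta 2, Eta 2 (total 14).
Epsilon receives 2.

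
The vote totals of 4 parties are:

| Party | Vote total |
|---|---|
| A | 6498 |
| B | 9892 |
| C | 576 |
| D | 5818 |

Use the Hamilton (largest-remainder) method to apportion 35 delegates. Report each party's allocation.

A 10, B 15, C 1, D 9

Standard divisor: 22784 ÷ 35 ≈ 650.971.
Standard quotas: A 9.9820, B 15.1958, C 0.8848, D 8.9374.
Lower quotas: A 9, B 15, C 0, D 8 (sum 32, leaving 3 seats).
Remainders in descending order: A 0.9820, D 0.9374, C 0.8848, B 0.1958.
The surplus seats go to A, D, C.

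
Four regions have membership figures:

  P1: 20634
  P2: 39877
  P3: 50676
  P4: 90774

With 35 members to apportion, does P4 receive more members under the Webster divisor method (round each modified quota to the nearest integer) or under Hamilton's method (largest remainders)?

Hamilton

Webster: P1 4, P2 7, P3 9, P4 15.
Hamilton: P1 3, P2 7, P3 9, P4 16.
P4 gets 15 under Webster and 16 under Hamilton.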